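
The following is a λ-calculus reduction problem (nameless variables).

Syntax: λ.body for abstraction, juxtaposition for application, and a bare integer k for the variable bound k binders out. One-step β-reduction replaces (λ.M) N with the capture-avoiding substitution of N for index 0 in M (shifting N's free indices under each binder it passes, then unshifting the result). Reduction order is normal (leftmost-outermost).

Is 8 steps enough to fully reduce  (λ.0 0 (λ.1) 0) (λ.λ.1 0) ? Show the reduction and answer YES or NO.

  start: (λ.0 0 (λ.1) 0) (λ.λ.1 0)
  step 1: (λ.λ.1 0) (λ.λ.1 0) (λ.λ.λ.1 0) (λ.λ.1 0)
  step 2: (λ.(λ.λ.1 0) 0) (λ.λ.λ.1 0) (λ.λ.1 0)
  step 3: (λ.λ.1 0) (λ.λ.λ.1 0) (λ.λ.1 0)
  step 4: (λ.(λ.λ.λ.1 0) 0) (λ.λ.1 0)
  step 5: (λ.λ.λ.1 0) (λ.λ.1 0)
  step 6: λ.λ.1 0

Answer: YES — reaches normal form λ.λ.1 0 in 6 ≤ 8 steps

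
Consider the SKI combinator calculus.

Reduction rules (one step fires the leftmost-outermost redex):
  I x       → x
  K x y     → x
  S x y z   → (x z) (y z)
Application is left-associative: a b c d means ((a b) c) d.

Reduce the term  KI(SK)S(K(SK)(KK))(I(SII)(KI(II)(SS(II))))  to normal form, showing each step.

Answer: normal form = S(SK)(S(SSI)(SSI))  (in 19 steps)

Working:
  start: KI(SK)S(K(SK)(KK))(I(SII)(KI(II)(SS(II))))
  step 1: IS(K(SK)(KK))(I(SII)(KI(II)(SS(II))))
  step 2: S(K(SK)(KK))(I(SII)(KI(II)(SS(II))))
  step 3: S(SK)(I(SII)(KI(II)(SS(II))))
  step 4: S(SK)(SII(KI(II)(SS(II))))
  step 5: S(SK)(I(KI(II)(SS(II)))(I(KI(II)(SS(II)))))
  step 6: S(SK)(KI(II)(SS(II))(I(KI(II)(SS(II)))))
  step 7: S(SK)(I(SS(II))(I(KI(II)(SS(II)))))
  step 8: S(SK)(SS(II)(I(KI(II)(SS(II)))))
  step 9: S(SK)(S(I(KI(II)(SS(II))))(II(I(KI(II)(SS(II))))))
  step 10: S(SK)(S(KI(II)(SS(II)))(II(I(KI(II)(SS(II))))))
  step 11: S(SK)(S(I(SS(II)))(II(I(KI(II)(SS(II))))))
  step 12: S(SK)(S(SS(II))(II(I(KI(II)(SS(II))))))
  step 13: S(SK)(S(SSI)(II(I(KI(II)(SS(II))))))
  step 14: S(SK)(S(SSI)(I(I(KI(II)(SS(II))))))
  step 15: S(SK)(S(SSI)(I(KI(II)(SS(II)))))
  step 16: S(SK)(S(SSI)(KI(II)(SS(II))))
  step 17: S(SK)(S(SSI)(I(SS(II))))
  step 18: S(SK)(S(SSI)(SS(II)))
  step 19: S(SK)(S(SSI)(SSI))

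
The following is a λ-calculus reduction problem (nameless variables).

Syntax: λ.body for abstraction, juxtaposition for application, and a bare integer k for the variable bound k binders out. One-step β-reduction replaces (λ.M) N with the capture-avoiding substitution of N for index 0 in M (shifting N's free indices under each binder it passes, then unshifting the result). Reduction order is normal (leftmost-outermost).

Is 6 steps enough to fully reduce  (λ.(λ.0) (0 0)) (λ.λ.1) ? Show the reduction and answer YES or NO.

Answer: YES — reaches normal form λ.λ.λ.1 in 3 ≤ 6 steps

Derivation:
  start: (λ.(λ.0) (0 0)) (λ.λ.1)
  →1  (λ.0) ((λ.λ.1) (λ.λ.1))
  →2  (λ.λ.1) (λ.λ.1)
  →3  λ.λ.λ.1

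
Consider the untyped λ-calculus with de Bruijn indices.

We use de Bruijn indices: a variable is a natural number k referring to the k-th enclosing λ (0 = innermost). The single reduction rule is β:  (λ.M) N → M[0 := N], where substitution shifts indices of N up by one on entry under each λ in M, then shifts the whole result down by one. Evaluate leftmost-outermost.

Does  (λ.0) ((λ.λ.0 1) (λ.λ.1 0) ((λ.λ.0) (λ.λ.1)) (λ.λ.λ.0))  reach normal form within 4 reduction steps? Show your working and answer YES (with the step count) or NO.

Answer: NO — after 4 steps the term is (λ.0) (λ.λ.1 0) (λ.λ.λ.0), not yet normal

Reduction:
  start: (λ.0) ((λ.λ.0 1) (λ.λ.1 0) ((λ.λ.0) (λ.λ.1)) (λ.λ.λ.0))
  →1  (λ.λ.0 1) (λ.λ.1 0) ((λ.λ.0) (λ.λ.1)) (λ.λ.λ.0)
  →2  (λ.0 (λ.λ.1 0)) ((λ.λ.0) (λ.λ.1)) (λ.λ.λ.0)
  →3  (λ.λ.0) (λ.λ.1) (λ.λ.1 0) (λ.λ.λ.0)
  →4  (λ.0) (λ.λ.1 0) (λ.λ.λ.0)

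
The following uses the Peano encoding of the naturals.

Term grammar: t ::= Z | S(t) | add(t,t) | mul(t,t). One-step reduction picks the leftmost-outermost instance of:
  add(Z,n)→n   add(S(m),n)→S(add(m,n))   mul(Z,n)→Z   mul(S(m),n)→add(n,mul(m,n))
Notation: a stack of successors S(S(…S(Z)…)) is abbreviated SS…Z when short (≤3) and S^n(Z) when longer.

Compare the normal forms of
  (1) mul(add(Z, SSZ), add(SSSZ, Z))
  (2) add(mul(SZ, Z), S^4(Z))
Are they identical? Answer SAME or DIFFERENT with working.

Term A:
  start: mul(add(Z, SSZ), add(SSSZ, Z))
  [1] mul(SSZ, add(SSSZ, Z))
  [2] add(add(SSSZ, Z), mul(SZ, add(SSSZ, Z)))
  [3] add(S(add(SSZ, Z)), mul(SZ, add(SSSZ, Z)))
  [4] S(add(add(SSZ, Z), mul(SZ, add(SSSZ, Z))))
  [5] S(add(S(add(SZ, Z)), mul(SZ, add(SSSZ, Z))))
  [6] S(S(add(add(SZ, Z), mul(SZ, add(SSSZ, Z)))))
  [7] S(S(add(S(add(Z, Z)), mul(SZ, add(SSSZ, Z)))))
  [8] S(S(S(add(add(Z, Z), mul(SZ, add(SSSZ, Z))))))
  [9] S(S(S(add(Z, mul(SZ, add(SSSZ, Z))))))
  [10] S(S(S(mul(SZ, add(SSSZ, Z)))))
  [11] S(S(S(add(add(SSSZ, Z), mul(Z, add(SSSZ, Z))))))
  [12] S(S(S(add(S(add(SSZ, Z)), mul(Z, add(SSSZ, Z))))))
  [13] S(S(S(S(add(add(SSZ, Z), mul(Z, add(SSSZ, Z)))))))
  [14] S(S(S(S(add(S(add(SZ, Z)), mul(Z, add(SSSZ, Z)))))))
  [15] S(S(S(S(S(add(add(SZ, Z), mul(Z, add(SSSZ, Z))))))))
  [16] S(S(S(S(S(add(S(add(Z, Z)), mul(Z, add(SSSZ, Z))))))))
  [17] S(S(S(S(S(S(add(add(Z, Z), mul(Z, add(SSSZ, Z)))))))))
  [18] S(S(S(S(S(S(add(Z, mul(Z, add(SSSZ, Z)))))))))
  [19] S(S(S(S(S(S(mul(Z, add(SSSZ, Z))))))))
  [20] S^6(Z)

Term B:
  start: add(mul(SZ, Z), S^4(Z))
  [1] add(add(Z, mul(Z, Z)), S^4(Z))
  [2] add(mul(Z, Z), S^4(Z))
  [3] add(Z, S^4(Z))
  [4] S^4(Z)

Answer: DIFFERENT — A ⇓ S^6(Z), B ⇓ S^4(Z)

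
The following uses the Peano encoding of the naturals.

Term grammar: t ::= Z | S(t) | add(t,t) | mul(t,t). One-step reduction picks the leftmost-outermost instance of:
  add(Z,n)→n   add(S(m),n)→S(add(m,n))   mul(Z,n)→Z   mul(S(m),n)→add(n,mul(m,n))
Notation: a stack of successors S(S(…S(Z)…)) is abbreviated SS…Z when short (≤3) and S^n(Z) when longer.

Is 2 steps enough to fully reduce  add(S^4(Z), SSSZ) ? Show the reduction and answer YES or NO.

  start: add(S^4(Z), SSSZ)
  →1  S(add(SSSZ, SSSZ))
  →2  S(S(add(SSZ, SSSZ)))

Answer: NO — after 2 steps the term is S(S(add(SSZ, SSSZ))), not yet normal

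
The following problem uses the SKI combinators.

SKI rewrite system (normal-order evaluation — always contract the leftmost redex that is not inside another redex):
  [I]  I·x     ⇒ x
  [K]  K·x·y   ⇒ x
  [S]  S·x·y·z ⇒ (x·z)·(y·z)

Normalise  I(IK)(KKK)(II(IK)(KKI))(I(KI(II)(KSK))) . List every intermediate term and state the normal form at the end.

  start: I(IK)(KKK)(II(IK)(KKI))(I(KI(II)(KSK)))
  →1  IK(KKK)(II(IK)(KKI))(I(KI(II)(KSK)))
  →2  K(KKK)(II(IK)(KKI))(I(KI(II)(KSK)))
  →3  KKK(I(KI(II)(KSK)))
  →4  K(I(KI(II)(KSK)))
  →5  K(KI(II)(KSK))
  →6  K(I(KSK))
  →7  K(KSK)
  →8  KS

Answer: normal form = KS  (in 8 steps)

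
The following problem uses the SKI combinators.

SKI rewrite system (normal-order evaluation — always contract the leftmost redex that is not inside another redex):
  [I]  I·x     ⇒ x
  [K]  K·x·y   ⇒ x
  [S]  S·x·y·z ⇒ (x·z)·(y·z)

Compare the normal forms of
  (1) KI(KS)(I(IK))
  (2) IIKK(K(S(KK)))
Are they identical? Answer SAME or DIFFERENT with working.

Term A:
  start: KI(KS)(I(IK))
  step 1: I(I(IK))
  step 2: I(IK)
  step 3: IK
  step 4: K

Term B:
  start: IIKK(K(S(KK)))
  step 1: IKK(K(S(KK)))
  step 2: KK(K(S(KK)))
  step 3: K

Answer: SAME — A ⇓ K, B ⇓ K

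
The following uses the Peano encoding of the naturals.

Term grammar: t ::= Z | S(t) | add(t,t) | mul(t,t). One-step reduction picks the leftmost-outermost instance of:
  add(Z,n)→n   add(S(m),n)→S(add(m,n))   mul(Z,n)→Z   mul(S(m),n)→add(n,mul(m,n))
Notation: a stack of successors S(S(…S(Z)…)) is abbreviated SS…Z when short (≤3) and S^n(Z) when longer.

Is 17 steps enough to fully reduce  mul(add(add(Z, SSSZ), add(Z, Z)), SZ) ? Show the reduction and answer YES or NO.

  start: mul(add(add(Z, SSSZ), add(Z, Z)), SZ)
  →1  mul(add(SSSZ, add(Z, Z)), SZ)
  →2  mul(S(add(SSZ, add(Z, Z))), SZ)
  →3  add(SZ, mul(add(SSZ, add(Z, Z)), SZ))
  →4  S(add(Z, mul(add(SSZ, add(Z, Z)), SZ)))
  →5  S(mul(add(SSZ, add(Z, Z)), SZ))
  →6  S(mul(S(add(SZ, add(Z, Z))), SZ))
  →7  S(add(SZ, mul(add(SZ, add(Z, Z)), SZ)))
  →8  S(S(add(Z, mul(add(SZ, add(Z, Z)), SZ))))
  →9  S(S(mul(add(SZ, add(Z, Z)), SZ)))
  →10  S(S(mul(S(add(Z, add(Z, Z))), SZ)))
  →11  S(S(add(SZ, mul(add(Z, add(Z, Z)), SZ))))
  →12  S(S(S(add(Z, mul(add(Z, add(Z, Z)), SZ)))))
  →13  S(S(S(mul(add(Z, add(Z, Z)), SZ))))
  →14  S(S(S(mul(add(Z, Z), SZ))))
  →15  S(S(S(mul(Z, SZ))))
  →16  SSSZ

Answer: YES — reaches normal form SSSZ in 16 ≤ 17 steps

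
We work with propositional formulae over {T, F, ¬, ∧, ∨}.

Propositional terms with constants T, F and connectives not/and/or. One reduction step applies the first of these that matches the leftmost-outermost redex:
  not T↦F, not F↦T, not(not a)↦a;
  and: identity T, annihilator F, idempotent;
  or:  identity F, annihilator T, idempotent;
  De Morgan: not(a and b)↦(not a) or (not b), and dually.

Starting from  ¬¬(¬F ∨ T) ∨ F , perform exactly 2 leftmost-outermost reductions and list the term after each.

  start: ¬¬(¬F ∨ T) ∨ F
  step 1: ¬¬(¬F ∨ T)
  step 2: ¬F ∨ T

Answer: after 2 steps: ¬F ∨ T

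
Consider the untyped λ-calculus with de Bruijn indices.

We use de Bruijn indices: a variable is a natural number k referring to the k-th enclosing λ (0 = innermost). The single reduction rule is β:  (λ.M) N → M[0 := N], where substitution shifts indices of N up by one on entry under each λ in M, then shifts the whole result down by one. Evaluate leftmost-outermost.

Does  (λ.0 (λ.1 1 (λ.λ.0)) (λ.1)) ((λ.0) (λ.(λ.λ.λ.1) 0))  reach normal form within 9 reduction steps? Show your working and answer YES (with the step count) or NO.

  start: (λ.0 (λ.1 1 (λ.λ.0)) (λ.1)) ((λ.0) (λ.(λ.λ.λ.1) 0))
  →1  (λ.0) (λ.(λ.λ.λ.1) 0) (λ.(λ.0) (λ.(λ.λ.λ.1) 0) ((λ.0) (λ.(λ.λ.λ.1) 0)) (λ.λ.0)) (λ.(λ.0) (λ.(λ.λ.λ.1) 0))
  →2  (λ.(λ.λ.λ.1) 0) (λ.(λ.0) (λ.(λ.λ.λ.1) 0) ((λ.0) (λ.(λ.λ.λ.1) 0)) (λ.λ.0)) (λ.(λ.0) (λ.(λ.λ.λ.1) 0))
  →3  (λ.λ.λ.1) (λ.(λ.0) (λ.(λ.λ.λ.1) 0) ((λ.0) (λ.(λ.λ.λ.1) 0)) (λ.λ.0)) (λ.(λ.0) (λ.(λ.λ.λ.1) 0))
  →4  (λ.λ.1) (λ.(λ.0) (λ.(λ.λ.λ.1) 0))
  →5  λ.λ.(λ.0) (λ.(λ.λ.λ.1) 0)
  →6  λ.λ.λ.(λ.λ.λ.1) 0
  →7  λ.λ.λ.λ.λ.1

Answer: YES — reaches normal form λ.λ.λ.λ.λ.1 in 7 ≤ 9 steps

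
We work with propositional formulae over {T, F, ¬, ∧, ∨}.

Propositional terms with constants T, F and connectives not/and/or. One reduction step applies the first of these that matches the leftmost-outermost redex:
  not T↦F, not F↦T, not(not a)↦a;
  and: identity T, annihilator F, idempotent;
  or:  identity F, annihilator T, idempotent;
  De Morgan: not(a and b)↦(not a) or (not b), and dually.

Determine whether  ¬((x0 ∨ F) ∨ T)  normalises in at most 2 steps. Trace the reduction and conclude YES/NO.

  start: ¬((x0 ∨ F) ∨ T)
  →1  ¬(x0 ∨ F) ∧ ¬T
  →2  (¬x0 ∧ ¬F) ∧ ¬T

Answer: NO — after 2 steps the term is (¬x0 ∧ ¬F) ∧ ¬T, not yet normal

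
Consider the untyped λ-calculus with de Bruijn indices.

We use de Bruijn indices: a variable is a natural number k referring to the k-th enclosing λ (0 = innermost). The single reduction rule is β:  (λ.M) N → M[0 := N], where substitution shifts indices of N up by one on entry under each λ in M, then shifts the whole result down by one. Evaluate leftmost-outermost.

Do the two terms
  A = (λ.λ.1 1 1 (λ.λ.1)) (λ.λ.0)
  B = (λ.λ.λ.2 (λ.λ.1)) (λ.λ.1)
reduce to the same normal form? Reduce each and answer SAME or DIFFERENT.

Term A:
  start: (λ.λ.1 1 1 (λ.λ.1)) (λ.λ.0)
  [1] λ.(λ.λ.0) (λ.λ.0) (λ.λ.0) (λ.λ.1)
  [2] λ.(λ.0) (λ.λ.0) (λ.λ.1)
  [3] λ.(λ.λ.0) (λ.λ.1)
  [4] λ.λ.0

Term B:
  start: (λ.λ.λ.2 (λ.λ.1)) (λ.λ.1)
  [1] λ.λ.(λ.λ.1) (λ.λ.1)
  [2] λ.λ.λ.λ.λ.1

Answer: DIFFERENT — A ⇓ λ.λ.0, B ⇓ λ.λ.λ.λ.λ.1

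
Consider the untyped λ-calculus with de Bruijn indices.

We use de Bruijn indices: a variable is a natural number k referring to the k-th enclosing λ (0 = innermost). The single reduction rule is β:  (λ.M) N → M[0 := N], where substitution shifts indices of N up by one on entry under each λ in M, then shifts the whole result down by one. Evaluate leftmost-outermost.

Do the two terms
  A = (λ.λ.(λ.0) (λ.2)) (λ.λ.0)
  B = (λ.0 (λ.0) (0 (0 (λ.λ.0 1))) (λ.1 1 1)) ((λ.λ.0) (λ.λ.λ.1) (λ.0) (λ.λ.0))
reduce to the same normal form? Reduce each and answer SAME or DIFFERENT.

Term A:
  start: (λ.λ.(λ.0) (λ.2)) (λ.λ.0)
  [1] λ.(λ.0) (λ.λ.λ.0)
  [2] λ.λ.λ.λ.0

Term B:
  start: (λ.0 (λ.0) (0 (0 (λ.λ.0 1))) (λ.1 1 1)) ((λ.λ.0) (λ.λ.λ.1) (λ.0) (λ.λ.0))
  [1] (λ.λ.0) (λ.λ.λ.1) (λ.0) (λ.λ.0) (λ.0) ((λ.λ.0) (λ.λ.λ.1) (λ.0) (λ.λ.0) ((λ.λ.0) (λ.λ.λ.1) (λ.0) (λ.λ.0) (λ.λ.0 1))) (λ.(λ.λ.0) (λ.λ.λ.1) (λ.0) (λ.λ.0) ((λ.λ.0) (λ.λ.λ.1) (λ.0) (λ.λ.0)) ((λ.λ.0) (λ.λ.λ.1) (λ.0) (λ.λ.0)))
  [2] (λ.0) (λ.0) (λ.λ.0) (λ.0) ((λ.λ.0) (λ.λ.λ.1) (λ.0) (λ.λ.0) ((λ.λ.0) (λ.λ.λ.1) (λ.0) (λ.λ.0) (λ.λ.0 1))) (λ.(λ.λ.0) (λ.λ.λ.1) (λ.0) (λ.λ.0) ((λ.λ.0) (λ.λ.λ.1) (λ.0) (λ.λ.0)) ((λ.λ.0) (λ.λ.λ.1) (λ.0) (λ.λ.0)))
  [3] (λ.0) (λ.λ.0) (λ.0) ((λ.λ.0) (λ.λ.λ.1) (λ.0) (λ.λ.0) ((λ.λ.0) (λ.λ.λ.1) (λ.0) (λ.λ.0) (λ.λ.0 1))) (λ.(λ.λ.0) (λ.λ.λ.1) (λ.0) (λ.λ.0) ((λ.λ.0) (λ.λ.λ.1) (λ.0) (λ.λ.0)) ((λ.λ.0) (λ.λ.λ.1) (λ.0) (λ.λ.0)))
  [4] (λ.λ.0) (λ.0) ((λ.λ.0) (λ.λ.λ.1) (λ.0) (λ.λ.0) ((λ.λ.0) (λ.λ.λ.1) (λ.0) (λ.λ.0) (λ.λ.0 1))) (λ.(λ.λ.0) (λ.λ.λ.1) (λ.0) (λ.λ.0) ((λ.λ.0) (λ.λ.λ.1) (λ.0) (λ.λ.0)) ((λ.λ.0) (λ.λ.λ.1) (λ.0) (λ.λ.0)))
  [5] (λ.0) ((λ.λ.0) (λ.λ.λ.1) (λ.0) (λ.λ.0) ((λ.λ.0) (λ.λ.λ.1) (λ.0) (λ.λ.0) (λ.λ.0 1))) (λ.(λ.λ.0) (λ.λ.λ.1) (λ.0) (λ.λ.0) ((λ.λ.0) (λ.λ.λ.1) (λ.0) (λ.λ.0)) ((λ.λ.0) (λ.λ.λ.1) (λ.0) (λ.λ.0)))
  [6] (λ.λ.0) (λ.λ.λ.1) (λ.0) (λ.λ.0) ((λ.λ.0) (λ.λ.λ.1) (λ.0) (λ.λ.0) (λ.λ.0 1)) (λ.(λ.λ.0) (λ.λ.λ.1) (λ.0) (λ.λ.0) ((λ.λ.0) (λ.λ.λ.1) (λ.0) (λ.λ.0)) ((λ.λ.0) (λ.λ.λ.1) (λ.0) (λ.λ.0)))
  [7] (λ.0) (λ.0) (λ.λ.0) ((λ.λ.0) (λ.λ.λ.1) (λ.0) (λ.λ.0) (λ.λ.0 1)) (λ.(λ.λ.0) (λ.λ.λ.1) (λ.0) (λ.λ.0) ((λ.λ.0) (λ.λ.λ.1) (λ.0) (λ.λ.0)) ((λ.λ.0) (λ.λ.λ.1) (λ.0) (λ.λ.0)))
  [8] (λ.0) (λ.λ.0) ((λ.λ.0) (λ.λ.λ.1) (λ.0) (λ.λ.0) (λ.λ.0 1)) (λ.(λ.λ.0) (λ.λ.λ.1) (λ.0) (λ.λ.0) ((λ.λ.0) (λ.λ.λ.1) (λ.0) (λ.λ.0)) ((λ.λ.0) (λ.λ.λ.1) (λ.0) (λ.λ.0)))
  [9] (λ.λ.0) ((λ.λ.0) (λ.λ.λ.1) (λ.0) (λ.λ.0) (λ.λ.0 1)) (λ.(λ.λ.0) (λ.λ.λ.1) (λ.0) (λ.λ.0) ((λ.λ.0) (λ.λ.λ.1) (λ.0) (λ.λ.0)) ((λ.λ.0) (λ.λ.λ.1) (λ.0) (λ.λ.0)))
  [10] (λ.0) (λ.(λ.λ.0) (λ.λ.λ.1) (λ.0) (λ.λ.0) ((λ.λ.0) (λ.λ.λ.1) (λ.0) (λ.λ.0)) ((λ.λ.0) (λ.λ.λ.1) (λ.0) (λ.λ.0)))
  [11] λ.(λ.λ.0) (λ.λ.λ.1) (λ.0) (λ.λ.0) ((λ.λ.0) (λ.λ.λ.1) (λ.0) (λ.λ.0)) ((λ.λ.0) (λ.λ.λ.1) (λ.0) (λ.λ.0))
  [12] λ.(λ.0) (λ.0) (λ.λ.0) ((λ.λ.0) (λ.λ.λ.1) (λ.0) (λ.λ.0)) ((λ.λ.0) (λ.λ.λ.1) (λ.0) (λ.λ.0))
  [13] λ.(λ.0) (λ.λ.0) ((λ.λ.0) (λ.λ.λ.1) (λ.0) (λ.λ.0)) ((λ.λ.0) (λ.λ.λ.1) (λ.0) (λ.λ.0))
  [14] λ.(λ.λ.0) ((λ.λ.0) (λ.λ.λ.1) (λ.0) (λ.λ.0)) ((λ.λ.0) (λ.λ.λ.1) (λ.0) (λ.λ.0))
  [15] λ.(λ.0) ((λ.λ.0) (λ.λ.λ.1) (λ.0) (λ.λ.0))
  [16] λ.(λ.λ.0) (λ.λ.λ.1) (λ.0) (λ.λ.0)
  [17] λ.(λ.0) (λ.0) (λ.λ.0)
  [18] λ.(λ.0) (λ.λ.0)
  [19] λ.λ.λ.0

Answer: DIFFERENT — A ⇓ λ.λ.λ.λ.0, B ⇓ λ.λ.λ.0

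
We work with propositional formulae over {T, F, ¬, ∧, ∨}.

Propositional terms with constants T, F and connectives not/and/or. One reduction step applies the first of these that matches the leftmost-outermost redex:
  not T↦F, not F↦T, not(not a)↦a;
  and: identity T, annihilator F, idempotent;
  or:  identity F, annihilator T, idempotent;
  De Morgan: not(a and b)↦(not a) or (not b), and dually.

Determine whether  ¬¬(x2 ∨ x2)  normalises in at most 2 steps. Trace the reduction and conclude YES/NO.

  start: ¬¬(x2 ∨ x2)
  step 1: x2 ∨ x2
  step 2: x2

Answer: YES — reaches normal form x2 in 2 ≤ 2 steps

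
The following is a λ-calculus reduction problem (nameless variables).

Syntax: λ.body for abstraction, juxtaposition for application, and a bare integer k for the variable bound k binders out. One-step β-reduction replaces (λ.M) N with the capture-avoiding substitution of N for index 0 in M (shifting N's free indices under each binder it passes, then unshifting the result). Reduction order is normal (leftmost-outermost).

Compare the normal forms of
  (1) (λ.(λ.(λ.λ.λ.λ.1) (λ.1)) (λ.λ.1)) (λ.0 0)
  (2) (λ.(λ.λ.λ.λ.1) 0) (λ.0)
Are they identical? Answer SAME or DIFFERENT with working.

Term A:
  start: (λ.(λ.(λ.λ.λ.λ.1) (λ.1)) (λ.λ.1)) (λ.0 0)
  [1] (λ.(λ.λ.λ.λ.1) (λ.1)) (λ.λ.1)
  [2] (λ.λ.λ.λ.1) (λ.λ.λ.1)
  [3] λ.λ.λ.1

Term B:
  start: (λ.(λ.λ.λ.λ.1) 0) (λ.0)
  [1] (λ.λ.λ.λ.1) (λ.0)
  [2] λ.λ.λ.1

Answer: SAME — A ⇓ λ.λ.λ.1, B ⇓ λ.λ.λ.1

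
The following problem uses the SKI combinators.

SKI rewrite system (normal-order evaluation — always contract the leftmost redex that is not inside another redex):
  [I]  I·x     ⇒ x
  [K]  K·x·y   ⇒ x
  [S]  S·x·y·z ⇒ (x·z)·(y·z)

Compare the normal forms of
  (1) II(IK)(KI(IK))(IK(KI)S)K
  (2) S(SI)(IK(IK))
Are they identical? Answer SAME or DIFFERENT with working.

Answer: DIFFERENT — A ⇓ K, B ⇓ S(SI)(KK)

Working:
Term A:
  start: II(IK)(KI(IK))(IK(KI)S)K
  →1  I(IK)(KI(IK))(IK(KI)S)K
  →2  IK(KI(IK))(IK(KI)S)K
  →3  K(KI(IK))(IK(KI)S)K
  →4  KI(IK)K
  →5  IK
  →6  K

Term B:
  start: S(SI)(IK(IK))
  →1  S(SI)(K(IK))
  →2  S(SI)(KK)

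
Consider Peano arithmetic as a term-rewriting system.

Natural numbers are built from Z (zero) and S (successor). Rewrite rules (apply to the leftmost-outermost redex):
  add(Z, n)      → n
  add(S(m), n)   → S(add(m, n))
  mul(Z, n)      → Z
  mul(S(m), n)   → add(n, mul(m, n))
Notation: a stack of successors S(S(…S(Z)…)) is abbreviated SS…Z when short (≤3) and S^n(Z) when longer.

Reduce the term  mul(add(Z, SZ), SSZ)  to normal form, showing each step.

Answer: normal form = SSZ  (in 6 steps)

Reduction:
  start: mul(add(Z, SZ), SSZ)
  →1  mul(SZ, SSZ)
  →2  add(SSZ, mul(Z, SSZ))
  →3  S(add(SZ, mul(Z, SSZ)))
  →4  S(S(add(Z, mul(Z, SSZ))))
  →5  S(S(mul(Z, SSZ)))
  →6  SSZ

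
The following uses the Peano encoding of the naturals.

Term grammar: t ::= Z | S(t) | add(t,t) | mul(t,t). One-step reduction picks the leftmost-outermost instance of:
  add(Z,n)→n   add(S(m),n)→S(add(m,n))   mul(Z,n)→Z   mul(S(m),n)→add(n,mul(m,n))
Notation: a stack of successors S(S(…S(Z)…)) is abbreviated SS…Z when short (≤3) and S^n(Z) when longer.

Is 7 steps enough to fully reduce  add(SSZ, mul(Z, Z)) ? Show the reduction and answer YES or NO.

  start: add(SSZ, mul(Z, Z))
  [1] S(add(SZ, mul(Z, Z)))
  [2] S(S(add(Z, mul(Z, Z))))
  [3] S(S(mul(Z, Z)))
  [4] SSZ

Answer: YES — reaches normal form SSZ in 4 ≤ 7 steps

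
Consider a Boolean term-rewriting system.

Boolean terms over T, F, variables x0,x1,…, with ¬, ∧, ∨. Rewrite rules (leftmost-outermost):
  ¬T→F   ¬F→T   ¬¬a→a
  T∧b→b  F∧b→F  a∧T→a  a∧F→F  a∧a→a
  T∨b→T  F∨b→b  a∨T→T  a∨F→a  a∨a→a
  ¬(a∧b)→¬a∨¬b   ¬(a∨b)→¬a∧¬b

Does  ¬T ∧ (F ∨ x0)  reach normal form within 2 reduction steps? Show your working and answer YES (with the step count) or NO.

Answer: YES — reaches normal form F in 2 ≤ 2 steps

Working:
  start: ¬T ∧ (F ∨ x0)
  [1] F ∧ (F ∨ x0)
  [2] F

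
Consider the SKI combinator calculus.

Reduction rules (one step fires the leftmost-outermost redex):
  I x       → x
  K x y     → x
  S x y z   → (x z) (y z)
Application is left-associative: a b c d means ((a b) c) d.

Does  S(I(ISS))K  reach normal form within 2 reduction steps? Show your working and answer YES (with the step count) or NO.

Answer: YES — reaches normal form S(SS)K in 2 ≤ 2 steps

Derivation:
  start: S(I(ISS))K
  [1] S(ISS)K
  [2] S(SS)K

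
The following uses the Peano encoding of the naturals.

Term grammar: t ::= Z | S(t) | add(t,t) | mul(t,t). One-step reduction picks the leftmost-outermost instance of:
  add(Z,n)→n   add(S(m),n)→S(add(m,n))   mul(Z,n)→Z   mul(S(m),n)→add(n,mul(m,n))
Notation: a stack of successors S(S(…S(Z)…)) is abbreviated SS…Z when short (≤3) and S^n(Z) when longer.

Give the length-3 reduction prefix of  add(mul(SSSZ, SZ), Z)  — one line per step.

Answer: after 3 steps: S(add(add(Z, mul(SSZ, SZ)), Z))

Working:
  start: add(mul(SSSZ, SZ), Z)
  [1] add(add(SZ, mul(SSZ, SZ)), Z)
  [2] add(S(add(Z, mul(SSZ, SZ))), Z)
  [3] S(add(add(Z, mul(SSZ, SZ)), Z))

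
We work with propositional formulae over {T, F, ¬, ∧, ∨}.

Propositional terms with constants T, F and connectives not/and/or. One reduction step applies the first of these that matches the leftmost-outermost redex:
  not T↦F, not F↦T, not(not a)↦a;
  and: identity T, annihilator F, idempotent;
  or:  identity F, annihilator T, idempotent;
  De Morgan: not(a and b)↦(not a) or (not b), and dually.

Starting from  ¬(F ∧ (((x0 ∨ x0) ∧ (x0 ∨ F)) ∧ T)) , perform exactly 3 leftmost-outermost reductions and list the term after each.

  start: ¬(F ∧ (((x0 ∨ x0) ∧ (x0 ∨ F)) ∧ T))
  [1] ¬F ∨ ¬(((x0 ∨ x0) ∧ (x0 ∨ F)) ∧ T)
  [2] T ∨ ¬(((x0 ∨ x0) ∧ (x0 ∨ F)) ∧ T)
  [3] T

Answer: after 3 steps: T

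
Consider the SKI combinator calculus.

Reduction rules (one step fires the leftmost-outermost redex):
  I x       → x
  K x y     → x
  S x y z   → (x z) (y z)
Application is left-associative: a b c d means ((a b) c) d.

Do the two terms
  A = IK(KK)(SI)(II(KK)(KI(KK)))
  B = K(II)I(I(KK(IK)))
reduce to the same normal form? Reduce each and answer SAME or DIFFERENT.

Term A:
  start: IK(KK)(SI)(II(KK)(KI(KK)))
  [1] K(KK)(SI)(II(KK)(KI(KK)))
  [2] KK(II(KK)(KI(KK)))
  [3] K

Term B:
  start: K(II)I(I(KK(IK)))
  [1] II(I(KK(IK)))
  [2] I(I(KK(IK)))
  [3] I(KK(IK))
  [4] KK(IK)
  [5] K

Answer: SAME — A ⇓ K, B ⇓ K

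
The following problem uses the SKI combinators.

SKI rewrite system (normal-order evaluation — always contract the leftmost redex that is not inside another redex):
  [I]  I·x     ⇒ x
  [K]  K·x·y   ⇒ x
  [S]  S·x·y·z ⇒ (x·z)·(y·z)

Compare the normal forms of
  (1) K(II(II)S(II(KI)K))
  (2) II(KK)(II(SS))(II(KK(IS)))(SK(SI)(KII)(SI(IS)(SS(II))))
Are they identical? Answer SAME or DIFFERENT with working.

Answer: DIFFERENT — A ⇓ K(SI), B ⇓ K

Reduction:
Term A:
  start: K(II(II)S(II(KI)K))
  step 1: K(I(II)S(II(KI)K))
  step 2: K(IIS(II(KI)K))
  step 3: K(IS(II(KI)K))
  step 4: K(S(II(KI)K))
  step 5: K(S(I(KI)K))
  step 6: K(S(KIK))
  step 7: K(SI)

Term B:
  start: II(KK)(II(SS))(II(KK(IS)))(SK(SI)(KII)(SI(IS)(SS(II))))
  step 1: I(KK)(II(SS))(II(KK(IS)))(SK(SI)(KII)(SI(IS)(SS(II))))
  step 2: KK(II(SS))(II(KK(IS)))(SK(SI)(KII)(SI(IS)(SS(II))))
  step 3: K(II(KK(IS)))(SK(SI)(KII)(SI(IS)(SS(II))))
  step 4: II(KK(IS))
  step 5: I(KK(IS))
  step 6: KK(IS)
  step 7: K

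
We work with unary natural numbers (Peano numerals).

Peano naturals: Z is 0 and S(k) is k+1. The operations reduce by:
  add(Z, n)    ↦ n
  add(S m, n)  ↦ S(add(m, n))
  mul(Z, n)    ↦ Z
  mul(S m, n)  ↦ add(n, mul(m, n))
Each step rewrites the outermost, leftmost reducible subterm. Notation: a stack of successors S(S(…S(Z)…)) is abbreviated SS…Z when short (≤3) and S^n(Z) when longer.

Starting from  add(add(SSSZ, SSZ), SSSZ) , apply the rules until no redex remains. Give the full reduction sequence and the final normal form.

Answer: normal form = S^8(Z)  (in 10 steps)

Reduction:
  start: add(add(SSSZ, SSZ), SSSZ)
  step 1: add(S(add(SSZ, SSZ)), SSSZ)
  step 2: S(add(add(SSZ, SSZ), SSSZ))
  step 3: S(add(S(add(SZ, SSZ)), SSSZ))
  step 4: S(S(add(add(SZ, SSZ), SSSZ)))
  step 5: S(S(add(S(add(Z, SSZ)), SSSZ)))
  step 6: S(S(S(add(add(Z, SSZ), SSSZ))))
  step 7: S(S(S(add(SSZ, SSSZ))))
  step 8: S(S(S(S(add(SZ, SSSZ)))))
  step 9: S(S(S(S(S(add(Z, SSSZ))))))
  step 10: S^8(Z)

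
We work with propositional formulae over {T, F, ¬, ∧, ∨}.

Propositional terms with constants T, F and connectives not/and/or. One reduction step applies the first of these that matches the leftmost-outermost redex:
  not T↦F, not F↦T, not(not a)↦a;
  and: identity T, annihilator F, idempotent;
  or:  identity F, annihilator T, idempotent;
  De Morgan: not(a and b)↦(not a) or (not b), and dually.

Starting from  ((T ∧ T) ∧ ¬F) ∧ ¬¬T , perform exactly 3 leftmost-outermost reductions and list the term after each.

  start: ((T ∧ T) ∧ ¬F) ∧ ¬¬T
  [1] (T ∧ ¬F) ∧ ¬¬T
  [2] ¬F ∧ ¬¬T
  [3] T ∧ ¬¬T

Answer: after 3 steps: T ∧ ¬¬T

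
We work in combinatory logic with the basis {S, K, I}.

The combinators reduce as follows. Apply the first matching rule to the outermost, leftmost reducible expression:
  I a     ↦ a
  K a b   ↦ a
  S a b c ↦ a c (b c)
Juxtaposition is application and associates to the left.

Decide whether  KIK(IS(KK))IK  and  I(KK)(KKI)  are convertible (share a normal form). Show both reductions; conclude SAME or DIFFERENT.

Answer: DIFFERENT — A ⇓ KK, B ⇓ K

Derivation:
Term A:
  start: KIK(IS(KK))IK
  step 1: I(IS(KK))IK
  step 2: IS(KK)IK
  step 3: S(KK)IK
  step 4: KKK(IK)
  step 5: K(IK)
  step 6: KK

Term B:
  start: I(KK)(KKI)
  step 1: KK(KKI)
  step 2: K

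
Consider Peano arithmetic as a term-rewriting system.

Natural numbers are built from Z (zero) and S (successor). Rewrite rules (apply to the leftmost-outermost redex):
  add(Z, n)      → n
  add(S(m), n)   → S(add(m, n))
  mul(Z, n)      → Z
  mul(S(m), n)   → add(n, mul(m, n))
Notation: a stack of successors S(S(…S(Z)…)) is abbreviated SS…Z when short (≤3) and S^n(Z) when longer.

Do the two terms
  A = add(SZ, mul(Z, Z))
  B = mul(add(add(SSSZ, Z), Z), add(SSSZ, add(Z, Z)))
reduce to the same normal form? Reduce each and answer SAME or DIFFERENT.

Answer: DIFFERENT — A ⇓ SZ, B ⇓ S^9(Z)

Derivation:
Term A:
  start: add(SZ, mul(Z, Z))
  [1] S(add(Z, mul(Z, Z)))
  [2] S(mul(Z, Z))
  [3] SZ

Term B:
  start: mul(add(add(SSSZ, Z), Z), add(SSSZ, add(Z, Z)))
  [1] mul(add(S(add(SSZ, Z)), Z), add(SSSZ, add(Z, Z)))
  [2] mul(S(add(add(SSZ, Z), Z)), add(SSSZ, add(Z, Z)))
  [3] add(add(SSSZ, add(Z, Z)), mul(add(add(SSZ, Z), Z), add(SSSZ, add(Z, Z))))
  [4] add(S(add(SSZ, add(Z, Z))), mul(add(add(SSZ, Z), Z), add(SSSZ, add(Z, Z))))
  [5] S(add(add(SSZ, add(Z, Z)), mul(add(add(SSZ, Z), Z), add(SSSZ, add(Z, Z)))))
  [6] S(add(S(add(SZ, add(Z, Z))), mul(add(add(SSZ, Z), Z), add(SSSZ, add(Z, Z)))))
  [7] S(S(add(add(SZ, add(Z, Z)), mul(add(add(SSZ, Z), Z), add(SSSZ, add(Z, Z))))))
  [8] S(S(add(S(add(Z, add(Z, Z))), mul(add(add(SSZ, Z), Z), add(SSSZ, add(Z, Z))))))
  [9] S(S(S(add(add(Z, add(Z, Z)), mul(add(add(SSZ, Z), Z), add(SSSZ, add(Z, Z)))))))
  [10] S(S(S(add(add(Z, Z), mul(add(add(SSZ, Z), Z), add(SSSZ, add(Z, Z)))))))
  [11] S(S(S(add(Z, mul(add(add(SSZ, Z), Z), add(SSSZ, add(Z, Z)))))))
  [12] S(S(S(mul(add(add(SSZ, Z), Z), add(SSSZ, add(Z, Z))))))
  [13] S(S(S(mul(add(S(add(SZ, Z)), Z), add(SSSZ, add(Z, Z))))))
  [14] S(S(S(mul(S(add(add(SZ, Z), Z)), add(SSSZ, add(Z, Z))))))
  [15] S(S(S(add(add(SSSZ, add(Z, Z)), mul(add(add(SZ, Z), Z), add(SSSZ, add(Z, Z)))))))
  [16] S(S(S(add(S(add(SSZ, add(Z, Z))), mul(add(add(SZ, Z), Z), add(SSSZ, add(Z, Z)))))))
  [17] S(S(S(S(add(add(SSZ, add(Z, Z)), mul(add(add(SZ, Z), Z), add(SSSZ, add(Z, Z))))))))
  [18] S(S(S(S(add(S(add(SZ, add(Z, Z))), mul(add(add(SZ, Z), Z), add(SSSZ, add(Z, Z))))))))
  [19] S(S(S(S(S(add(add(SZ, add(Z, Z)), mul(add(add(SZ, Z), Z), add(SSSZ, add(Z, Z)))))))))
  [20] S(S(S(S(S(add(S(add(Z, add(Z, Z))), mul(add(add(SZ, Z), Z), add(SSSZ, add(Z, Z)))))))))
  [21] S(S(S(S(S(S(add(add(Z, add(Z, Z)), mul(add(add(SZ, Z), Z), add(SSSZ, add(Z, Z))))))))))
  [22] S(S(S(S(S(S(add(add(Z, Z), mul(add(add(SZ, Z), Z), add(SSSZ, add(Z, Z))))))))))
  [23] S(S(S(S(S(S(add(Z, mul(add(add(SZ, Z), Z), add(SSSZ, add(Z, Z))))))))))
  [24] S(S(S(S(S(S(mul(add(add(SZ, Z), Z), add(SSSZ, add(Z, Z)))))))))
  [25] S(S(S(S(S(S(mul(add(S(add(Z, Z)), Z), add(SSSZ, add(Z, Z)))))))))
  [26] S(S(S(S(S(S(mul(S(add(add(Z, Z), Z)), add(SSSZ, add(Z, Z)))))))))
  [27] S(S(S(S(S(S(add(add(SSSZ, add(Z, Z)), mul(add(add(Z, Z), Z), add(SSSZ, add(Z, Z))))))))))
  [28] S(S(S(S(S(S(add(S(add(SSZ, add(Z, Z))), mul(add(add(Z, Z), Z), add(SSSZ, add(Z, Z))))))))))
  [29] S(S(S(S(S(S(S(add(add(SSZ, add(Z, Z)), mul(add(add(Z, Z), Z), add(SSSZ, add(Z, Z)))))))))))
  [30] S(S(S(S(S(S(S(add(S(add(SZ, add(Z, Z))), mul(add(add(Z, Z), Z), add(SSSZ, add(Z, Z)))))))))))
  [31] S(S(S(S(S(S(S(S(add(add(SZ, add(Z, Z)), mul(add(add(Z, Z), Z), add(SSSZ, add(Z, Z))))))))))))
  [32] S(S(S(S(S(S(S(S(add(S(add(Z, add(Z, Z))), mul(add(add(Z, Z), Z), add(SSSZ, add(Z, Z))))))))))))
  [33] S(S(S(S(S(S(S(S(S(add(add(Z, add(Z, Z)), mul(add(add(Z, Z), Z), add(SSSZ, add(Z, Z)))))))))))))
  [34] S(S(S(S(S(S(S(S(S(add(add(Z, Z), mul(add(add(Z, Z), Z), add(SSSZ, add(Z, Z)))))))))))))
  [35] S(S(S(S(S(S(S(S(S(add(Z, mul(add(add(Z, Z), Z), add(SSSZ, add(Z, Z)))))))))))))
  [36] S(S(S(S(S(S(S(S(S(mul(add(add(Z, Z), Z), add(SSSZ, add(Z, Z))))))))))))
  [37] S(S(S(S(S(S(S(S(S(mul(add(Z, Z), add(SSSZ, add(Z, Z))))))))))))
  [38] S(S(S(S(S(S(S(S(S(mul(Z, add(SSSZ, add(Z, Z))))))))))))
  [39] S^9(Z)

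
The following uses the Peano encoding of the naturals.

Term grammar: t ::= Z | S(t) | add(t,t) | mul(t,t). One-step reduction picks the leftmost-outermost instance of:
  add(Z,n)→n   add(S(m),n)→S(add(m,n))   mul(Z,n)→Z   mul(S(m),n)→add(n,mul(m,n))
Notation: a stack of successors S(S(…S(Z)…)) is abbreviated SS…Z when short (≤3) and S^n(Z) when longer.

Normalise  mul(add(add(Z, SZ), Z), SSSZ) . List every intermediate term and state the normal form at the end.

  start: mul(add(add(Z, SZ), Z), SSSZ)
  step 1: mul(add(SZ, Z), SSSZ)
  step 2: mul(S(add(Z, Z)), SSSZ)
  step 3: add(SSSZ, mul(add(Z, Z), SSSZ))
  step 4: S(add(SSZ, mul(add(Z, Z), SSSZ)))
  step 5: S(S(add(SZ, mul(add(Z, Z), SSSZ))))
  step 6: S(S(S(add(Z, mul(add(Z, Z), SSSZ)))))
  step 7: S(S(S(mul(add(Z, Z), SSSZ))))
  step 8: S(S(S(mul(Z, SSSZ))))
  step 9: SSSZ

Answer: normal form = SSSZ  (in 9 steps)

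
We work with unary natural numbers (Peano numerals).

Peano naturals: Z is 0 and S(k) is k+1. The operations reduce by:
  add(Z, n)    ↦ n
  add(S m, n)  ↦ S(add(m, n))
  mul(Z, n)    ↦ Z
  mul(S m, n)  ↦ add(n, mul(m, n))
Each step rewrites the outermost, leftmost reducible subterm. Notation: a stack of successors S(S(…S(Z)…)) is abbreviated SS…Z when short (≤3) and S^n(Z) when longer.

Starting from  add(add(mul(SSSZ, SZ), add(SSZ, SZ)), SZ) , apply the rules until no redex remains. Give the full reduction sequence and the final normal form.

Answer: normal form = S^7(Z)  (in 24 steps)

Derivation:
  start: add(add(mul(SSSZ, SZ), add(SSZ, SZ)), SZ)
  →1  add(add(add(SZ, mul(SSZ, SZ)), add(SSZ, SZ)), SZ)
  →2  add(add(S(add(Z, mul(SSZ, SZ))), add(SSZ, SZ)), SZ)
  →3  add(S(add(add(Z, mul(SSZ, SZ)), add(SSZ, SZ))), SZ)
  →4  S(add(add(add(Z, mul(SSZ, SZ)), add(SSZ, SZ)), SZ))
  →5  S(add(add(mul(SSZ, SZ), add(SSZ, SZ)), SZ))
  →6  S(add(add(add(SZ, mul(SZ, SZ)), add(SSZ, SZ)), SZ))
  →7  S(add(add(S(add(Z, mul(SZ, SZ))), add(SSZ, SZ)), SZ))
  →8  S(add(S(add(add(Z, mul(SZ, SZ)), add(SSZ, SZ))), SZ))
  →9  S(S(add(add(add(Z, mul(SZ, SZ)), add(SSZ, SZ)), SZ)))
  →10  S(S(add(add(mul(SZ, SZ), add(SSZ, SZ)), SZ)))
  →11  S(S(add(add(add(SZ, mul(Z, SZ)), add(SSZ, SZ)), SZ)))
  →12  S(S(add(add(S(add(Z, mul(Z, SZ))), add(SSZ, SZ)), SZ)))
  →13  S(S(add(S(add(add(Z, mul(Z, SZ)), add(SSZ, SZ))), SZ)))
  →14  S(S(S(add(add(add(Z, mul(Z, SZ)), add(SSZ, SZ)), SZ))))
  →15  S(S(S(add(add(mul(Z, SZ), add(SSZ, SZ)), SZ))))
  →16  S(S(S(add(add(Z, add(SSZ, SZ)), SZ))))
  →17  S(S(S(add(add(SSZ, SZ), SZ))))
  →18  S(S(S(add(S(add(SZ, SZ)), SZ))))
  →19  S(S(S(S(add(add(SZ, SZ), SZ)))))
  →20  S(S(S(S(add(S(add(Z, SZ)), SZ)))))
  →21  S(S(S(S(S(add(add(Z, SZ), SZ))))))
  →22  S(S(S(S(S(add(SZ, SZ))))))
  →23  S(S(S(S(S(S(add(Z, SZ)))))))
  →24  S^7(Z)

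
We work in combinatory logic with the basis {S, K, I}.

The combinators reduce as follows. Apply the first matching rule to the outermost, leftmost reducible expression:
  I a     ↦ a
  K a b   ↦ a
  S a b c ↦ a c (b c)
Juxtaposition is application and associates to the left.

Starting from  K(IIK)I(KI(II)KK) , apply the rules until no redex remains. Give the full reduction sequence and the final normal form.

Answer: normal form = K(KK)  (in 5 steps)

Working:
  start: K(IIK)I(KI(II)KK)
  →1  IIK(KI(II)KK)
  →2  IK(KI(II)KK)
  →3  K(KI(II)KK)
  →4  K(IKK)
  →5  K(KK)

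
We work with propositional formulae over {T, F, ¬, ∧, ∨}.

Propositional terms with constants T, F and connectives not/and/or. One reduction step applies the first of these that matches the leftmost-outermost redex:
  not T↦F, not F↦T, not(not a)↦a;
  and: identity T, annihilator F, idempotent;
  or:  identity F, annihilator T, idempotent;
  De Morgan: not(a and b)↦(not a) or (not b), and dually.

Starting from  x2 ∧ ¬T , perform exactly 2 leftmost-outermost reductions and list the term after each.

Answer: after 2 steps: F

Working:
  start: x2 ∧ ¬T
  step 1: x2 ∧ F
  step 2: F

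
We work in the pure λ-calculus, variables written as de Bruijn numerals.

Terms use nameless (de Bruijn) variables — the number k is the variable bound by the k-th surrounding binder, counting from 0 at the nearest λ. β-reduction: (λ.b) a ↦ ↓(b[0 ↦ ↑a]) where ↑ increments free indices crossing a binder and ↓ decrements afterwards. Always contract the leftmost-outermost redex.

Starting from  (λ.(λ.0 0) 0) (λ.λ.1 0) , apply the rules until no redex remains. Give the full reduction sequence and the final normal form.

Answer: normal form = λ.λ.1 0  (in 4 steps)

Derivation:
  start: (λ.(λ.0 0) 0) (λ.λ.1 0)
  [1] (λ.0 0) (λ.λ.1 0)
  [2] (λ.λ.1 0) (λ.λ.1 0)
  [3] λ.(λ.λ.1 0) 0
  [4] λ.λ.1 0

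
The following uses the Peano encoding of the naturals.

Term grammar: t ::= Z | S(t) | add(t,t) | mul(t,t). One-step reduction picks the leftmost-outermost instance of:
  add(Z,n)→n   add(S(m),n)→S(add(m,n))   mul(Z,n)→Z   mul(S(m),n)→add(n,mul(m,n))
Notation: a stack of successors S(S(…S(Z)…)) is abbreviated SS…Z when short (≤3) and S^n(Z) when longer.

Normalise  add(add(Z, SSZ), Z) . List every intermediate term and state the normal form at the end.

  start: add(add(Z, SSZ), Z)
  →1  add(SSZ, Z)
  →2  S(add(SZ, Z))
  →3  S(S(add(Z, Z)))
  →4  SSZ

Answer: normal form = SSZ  (in 4 steps)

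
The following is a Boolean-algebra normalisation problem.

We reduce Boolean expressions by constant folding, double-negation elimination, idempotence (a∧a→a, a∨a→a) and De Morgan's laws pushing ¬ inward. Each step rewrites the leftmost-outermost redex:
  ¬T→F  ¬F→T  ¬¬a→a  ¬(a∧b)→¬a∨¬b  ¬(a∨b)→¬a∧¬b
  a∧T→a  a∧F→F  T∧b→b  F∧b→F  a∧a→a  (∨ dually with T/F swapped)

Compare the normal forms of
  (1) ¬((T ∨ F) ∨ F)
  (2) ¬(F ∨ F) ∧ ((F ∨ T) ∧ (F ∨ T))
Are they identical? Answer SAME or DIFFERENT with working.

Answer: DIFFERENT — A ⇓ F, B ⇓ T

Derivation:
Term A:
  start: ¬((T ∨ F) ∨ F)
  [1] ¬(T ∨ F) ∧ ¬F
  [2] (¬T ∧ ¬F) ∧ ¬F
  [3] (F ∧ ¬F) ∧ ¬F
  [4] F ∧ ¬F
  [5] F

Term B:
  start: ¬(F ∨ F) ∧ ((F ∨ T) ∧ (F ∨ T))
  [1] (¬F ∧ ¬F) ∧ ((F ∨ T) ∧ (F ∨ T))
  [2] ¬F ∧ ((F ∨ T) ∧ (F ∨ T))
  [3] T ∧ ((F ∨ T) ∧ (F ∨ T))
  [4] (F ∨ T) ∧ (F ∨ T)
  [5] F ∨ T
  [6] T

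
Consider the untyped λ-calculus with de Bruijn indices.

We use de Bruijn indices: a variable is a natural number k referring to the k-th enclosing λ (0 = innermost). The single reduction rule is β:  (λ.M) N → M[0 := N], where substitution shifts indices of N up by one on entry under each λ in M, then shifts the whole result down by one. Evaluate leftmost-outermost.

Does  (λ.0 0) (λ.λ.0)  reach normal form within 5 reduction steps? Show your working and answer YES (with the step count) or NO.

  start: (λ.0 0) (λ.λ.0)
  step 1: (λ.λ.0) (λ.λ.0)
  step 2: λ.0

Answer: YES — reaches normal form λ.0 in 2 ≤ 5 steps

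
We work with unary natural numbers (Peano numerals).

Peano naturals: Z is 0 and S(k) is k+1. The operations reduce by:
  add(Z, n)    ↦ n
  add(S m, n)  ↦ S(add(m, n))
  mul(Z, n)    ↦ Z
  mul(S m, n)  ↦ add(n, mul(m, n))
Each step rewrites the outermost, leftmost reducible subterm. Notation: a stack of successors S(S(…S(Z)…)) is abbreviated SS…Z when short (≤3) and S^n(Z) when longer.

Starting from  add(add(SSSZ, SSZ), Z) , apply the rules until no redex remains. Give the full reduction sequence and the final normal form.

  start: add(add(SSSZ, SSZ), Z)
  step 1: add(S(add(SSZ, SSZ)), Z)
  step 2: S(add(add(SSZ, SSZ), Z))
  step 3: S(add(S(add(SZ, SSZ)), Z))
  step 4: S(S(add(add(SZ, SSZ), Z)))
  step 5: S(S(add(S(add(Z, SSZ)), Z)))
  step 6: S(S(S(add(add(Z, SSZ), Z))))
  step 7: S(S(S(add(SSZ, Z))))
  step 8: S(S(S(S(add(SZ, Z)))))
  step 9: S(S(S(S(S(add(Z, Z))))))
  step 10: S^5(Z)

Answer: normal form = S^5(Z)  (in 10 steps)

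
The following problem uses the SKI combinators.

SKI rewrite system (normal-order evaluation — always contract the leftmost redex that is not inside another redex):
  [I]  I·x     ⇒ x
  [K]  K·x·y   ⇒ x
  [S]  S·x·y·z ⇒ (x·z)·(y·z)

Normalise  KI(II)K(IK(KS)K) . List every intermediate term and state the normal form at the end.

Answer: normal form = K(KS)  (in 4 steps)

Working:
  start: KI(II)K(IK(KS)K)
  step 1: IK(IK(KS)K)
  step 2: K(IK(KS)K)
  step 3: K(K(KS)K)
  step 4: K(KS)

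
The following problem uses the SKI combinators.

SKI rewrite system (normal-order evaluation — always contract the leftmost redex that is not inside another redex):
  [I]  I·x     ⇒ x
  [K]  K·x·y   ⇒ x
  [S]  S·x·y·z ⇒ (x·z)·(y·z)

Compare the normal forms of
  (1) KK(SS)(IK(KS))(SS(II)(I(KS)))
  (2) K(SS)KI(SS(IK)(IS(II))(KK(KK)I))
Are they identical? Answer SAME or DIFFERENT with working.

Answer: DIFFERENT — A ⇓ K(KS), B ⇓ S(SII)(SII)

Reduction:
Term A:
  start: KK(SS)(IK(KS))(SS(II)(I(KS)))
  →1  K(IK(KS))(SS(II)(I(KS)))
  →2  IK(KS)
  →3  K(KS)

Term B:
  start: K(SS)KI(SS(IK)(IS(II))(KK(KK)I))
  →1  SSI(SS(IK)(IS(II))(KK(KK)I))
  →2  S(SS(IK)(IS(II))(KK(KK)I))(I(SS(IK)(IS(II))(KK(KK)I)))
  →3  S(S(IS(II))(IK(IS(II)))(KK(KK)I))(I(SS(IK)(IS(II))(KK(KK)I)))
  →4  S(IS(II)(KK(KK)I)(IK(IS(II))(KK(KK)I)))(I(SS(IK)(IS(II))(KK(KK)I)))
  →5  S(S(II)(KK(KK)I)(IK(IS(II))(KK(KK)I)))(I(SS(IK)(IS(II))(KK(KK)I)))
  →6  S(II(IK(IS(II))(KK(KK)I))(KK(KK)I(IK(IS(II))(KK(KK)I))))(I(SS(IK)(IS(II))(KK(KK)I)))
  →7  S(I(IK(IS(II))(KK(KK)I))(KK(KK)I(IK(IS(II))(KK(KK)I))))(I(SS(IK)(IS(II))(KK(KK)I)))
  →8  S(IK(IS(II))(KK(KK)I)(KK(KK)I(IK(IS(II))(KK(KK)I))))(I(SS(IK)(IS(II))(KK(KK)I)))
  →9  S(K(IS(II))(KK(KK)I)(KK(KK)I(IK(IS(II))(KK(KK)I))))(I(SS(IK)(IS(II))(KK(KK)I)))
  →10  S(IS(II)(KK(KK)I(IK(IS(II))(KK(KK)I))))(I(SS(IK)(IS(II))(KK(KK)I)))
  →11  S(S(II)(KK(KK)I(IK(IS(II))(KK(KK)I))))(I(SS(IK)(IS(II))(KK(KK)I)))
  →12  S(SI(KK(KK)I(IK(IS(II))(KK(KK)I))))(I(SS(IK)(IS(II))(KK(KK)I)))
  →13  S(SI(KI(IK(IS(II))(KK(KK)I))))(I(SS(IK)(IS(II))(KK(KK)I)))
  →14  S(SII)(I(SS(IK)(IS(II))(KK(KK)I)))
  →15  S(SII)(SS(IK)(IS(II))(KK(KK)I))
  →16  S(SII)(S(IS(II))(IK(IS(II)))(KK(KK)I))
  →17  S(SII)(IS(II)(KK(KK)I)(IK(IS(II))(KK(KK)I)))
  →18  S(SII)(S(II)(KK(KK)I)(IK(IS(II))(KK(KK)I)))
  →19  S(SII)(II(IK(IS(II))(KK(KK)I))(KK(KK)I(IK(IS(II))(KK(KK)I))))
  →20  S(SII)(I(IK(IS(II))(KK(KK)I))(KK(KK)I(IK(IS(II))(KK(KK)I))))
  →21  S(SII)(IK(IS(II))(KK(KK)I)(KK(KK)I(IK(IS(II))(KK(KK)I))))
  →22  S(SII)(K(IS(II))(KK(KK)I)(KK(KK)I(IK(IS(II))(KK(KK)I))))
  →23  S(SII)(IS(II)(KK(KK)I(IK(IS(II))(KK(KK)I))))
  →24  S(SII)(S(II)(KK(KK)I(IK(IS(II))(KK(KK)I))))
  →25  S(SII)(SI(KK(KK)I(IK(IS(II))(KK(KK)I))))
  →26  S(SII)(SI(KI(IK(IS(II))(KK(KK)I))))
  →27  S(SII)(SII)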